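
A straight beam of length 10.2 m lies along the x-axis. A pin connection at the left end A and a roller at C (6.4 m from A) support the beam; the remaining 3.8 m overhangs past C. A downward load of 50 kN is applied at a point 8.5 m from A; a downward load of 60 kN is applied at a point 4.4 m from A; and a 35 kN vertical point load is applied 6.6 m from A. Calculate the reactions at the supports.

A_x = 0, A_y = 1.250 kN, C_y = 143.8 kN

Taking moments about A: C_y·6.4 − 50·8.5 − 60·4.4 − 35·6.6 = 0 → C_y = 920/6.4 = 143.75 ≈ 143.8 kN.
ΣF_y = 0: A_y + 143.75 − 50 − 60 − 35 = 0 → A_y = 1.250 kN.
ΣF_x = 0: no horizontal applied forces, so A_x = 0.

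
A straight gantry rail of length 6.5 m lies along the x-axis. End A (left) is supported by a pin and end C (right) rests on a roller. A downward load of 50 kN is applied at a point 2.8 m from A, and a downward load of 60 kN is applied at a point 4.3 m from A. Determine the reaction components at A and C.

A_x = 0, A_y = 48.77 kN, C_y = 61.23 kN

Moments about A: C_y·6.5 − 50·2.8 − 60·4.3 = 0 → C_y = 398/6.5 = 61.2308 ≈ 61.23 kN.
ΣF_y = 0: A_y + 61.2308 − 50 − 60 = 0 → A_y = 48.77 kN.
ΣF_x = 0: no horizontal applied forces, so A_x = 0.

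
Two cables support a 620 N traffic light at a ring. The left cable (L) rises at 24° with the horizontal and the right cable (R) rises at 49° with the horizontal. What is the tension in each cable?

T_L = 425.3 N, T_R = 592.3 N

ΣF_x = 0: −T_L·cos24° + T_R·cos49° = 0 → T_R = 1.39247·T_L.
ΣF_y = 0: T_L·sin24° + T_R·sin49° = 620.
Substitute: T_L·(0.406737 + 1.39247·0.75471) = 620 → T_L = 425.343 ≈ 425.3 N.
Then T_R = 1.39247 × 425.343 = 592.3 N.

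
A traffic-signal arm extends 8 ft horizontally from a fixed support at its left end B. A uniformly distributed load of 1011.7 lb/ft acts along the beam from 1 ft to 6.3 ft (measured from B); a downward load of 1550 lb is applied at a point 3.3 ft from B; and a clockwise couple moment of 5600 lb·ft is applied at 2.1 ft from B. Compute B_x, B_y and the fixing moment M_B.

Resultant of the distributed load: 1011.7 × 5.3 = 5362.01 lb at 3.65 ft from B.
ΣF_x = 0: B_x = 0.
ΣF_y = 0: B_y − 1011.7·5.3 − 1550 = 0 → B_y = 6912 lb.
ΣM about B: M_B − (1011.7·5.3)·3.65 − 1550·3.3 − 5600 = 0 → M_B = 30290 lb·ft.

B_x = 0, B_y = 6912 lb, M_B = 30290 lb·ft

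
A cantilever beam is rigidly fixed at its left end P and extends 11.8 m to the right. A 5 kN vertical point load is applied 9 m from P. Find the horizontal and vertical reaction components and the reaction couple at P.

ΣF_x = 0: P_x = 0.
ΣF_y = 0: P_y − 5 = 0 → P_y = 5.000 kN.
ΣM about P: M_P − 5·9 = 0 → M_P = 45.00 kN·m.

P_x = 0, P_y = 5.000 kN, M_P = 45.00 kN·m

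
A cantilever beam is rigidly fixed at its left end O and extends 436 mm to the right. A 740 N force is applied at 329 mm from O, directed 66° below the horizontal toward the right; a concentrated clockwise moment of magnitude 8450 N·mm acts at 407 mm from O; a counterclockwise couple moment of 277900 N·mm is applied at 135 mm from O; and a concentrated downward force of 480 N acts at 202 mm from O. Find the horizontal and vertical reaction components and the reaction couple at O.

ΣF_x = 0: O_x + 740·cos66° = 0 → O_x = -301.0 N.
ΣF_y = 0: O_y − 740·sin66° − 480 = 0 → O_y = 1156 N.
ΣM about O: M_O − 740·sin66°·329 − 8450 + 277900 − 480·202 = 0 → M_O = 49920 N·mm.

O_x = -301.0 N, O_y = 1156 N, M_O = 49920 N·mm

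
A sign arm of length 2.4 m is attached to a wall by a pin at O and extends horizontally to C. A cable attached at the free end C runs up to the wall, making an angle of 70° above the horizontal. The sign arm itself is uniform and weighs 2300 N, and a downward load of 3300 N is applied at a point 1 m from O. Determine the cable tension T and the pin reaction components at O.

ΣM about O: T·sin70°·2.4 − 2300·1.2 − 3300·1 = 0 → T = 6060/(2.4·0.939693) = 2687.05 ≈ 2687 N.
ΣF_x = 0: O_x − T·cos70° = 0 → O_x = 2687.05 × 0.34202 = 919.0 N.
ΣF_y = 0: O_y + T·sin70° − 2300 − 3300 = 0 → O_y = 5600 − 2687.05 × 0.939693 = 3075 N.

T = 2687 N, O_x = 919.0 N, O_y = 3075 N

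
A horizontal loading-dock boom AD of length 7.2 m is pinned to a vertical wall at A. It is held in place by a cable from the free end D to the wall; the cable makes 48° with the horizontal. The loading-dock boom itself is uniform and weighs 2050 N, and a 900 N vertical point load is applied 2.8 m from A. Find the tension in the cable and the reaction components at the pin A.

T = 1850 N, A_x = 1238 N, A_y = 1575 N

ΣM about A: T·sin48°·7.2 − 2050·3.6 − 900·2.8 = 0 → T = 9900/(7.2·0.743145) = 1850.24 ≈ 1850 N.
ΣF_x = 0: A_x − T·cos48° = 0 → A_x = 1850.24 × 0.669131 = 1238 N.
ΣF_y = 0: A_y + T·sin48° − 2050 − 900 = 0 → A_y = 2950 − 1850.24 × 0.743145 = 1575 N.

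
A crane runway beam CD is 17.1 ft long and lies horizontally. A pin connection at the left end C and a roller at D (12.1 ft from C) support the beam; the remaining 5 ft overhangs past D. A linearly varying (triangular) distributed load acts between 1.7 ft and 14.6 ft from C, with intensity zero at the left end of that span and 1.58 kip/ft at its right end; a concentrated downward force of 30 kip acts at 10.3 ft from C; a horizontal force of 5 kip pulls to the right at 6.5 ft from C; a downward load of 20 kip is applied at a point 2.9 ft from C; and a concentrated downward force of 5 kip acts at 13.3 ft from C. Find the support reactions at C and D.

C_x = -5.000 kip, C_y = 20.69 kip, D_y = 44.50 kip

Resultant of the triangular load: ½ × 1.58 × 12.9 = 10.191 kip, acting at 10.3 ft from C (one-third of the span from the peak).
Moments about C: D_y·12.1 − (½·1.58·12.9)·10.3 − 30·10.3 − 20·2.9 − 5·13.3 = 0 → D_y = 538.4673/12.1 = 44.5014 ≈ 44.50 kip.
ΣF_y = 0: C_y + 44.5014 − ½·1.58·12.9 − 30 − 20 − 5 = 0 → C_y = 20.69 kip.
ΣF_x = 0: C_x + 5 = 0 → C_x = -5.000 kip.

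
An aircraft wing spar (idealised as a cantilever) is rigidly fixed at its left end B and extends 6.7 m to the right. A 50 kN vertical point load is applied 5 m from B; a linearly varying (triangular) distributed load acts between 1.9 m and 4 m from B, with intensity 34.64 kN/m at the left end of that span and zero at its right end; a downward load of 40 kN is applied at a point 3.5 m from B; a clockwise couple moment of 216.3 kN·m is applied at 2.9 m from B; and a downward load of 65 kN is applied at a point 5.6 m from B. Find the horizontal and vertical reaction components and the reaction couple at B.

Resultant of the triangular load: ½ × 34.64 × 2.1 = 36.372 kN, acting at 2.6 m from B (one-third of the span from the peak).
ΣF_x = 0: B_x = 0.
ΣF_y = 0: B_y − 50 − ½·34.64·2.1 − 40 − 65 = 0 → B_y = 191.4 kN.
ΣM about B: M_B − 50·5 − (½·34.64·2.1)·2.6 − 40·3.5 − 216.3 − 65·5.6 = 0 → M_B = 1065 kN·m.

B_x = 0, B_y = 191.4 kN, M_B = 1065 kN·m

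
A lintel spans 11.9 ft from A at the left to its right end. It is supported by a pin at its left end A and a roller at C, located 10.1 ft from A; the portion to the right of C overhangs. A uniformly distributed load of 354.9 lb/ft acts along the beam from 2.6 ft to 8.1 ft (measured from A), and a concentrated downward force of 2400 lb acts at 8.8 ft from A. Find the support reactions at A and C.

A_x = 0, A_y = 1227 lb, C_y = 3125 lb

Resultant of the distributed load: 354.9 × 5.5 = 1951.95 lb at 5.35 ft from A.
Moments about A: C_y·10.1 − (354.9·5.5)·5.35 − 2400·8.8 = 0 → C_y = 31562.9325/10.1 = 3125.04 ≈ 3125 lb.
ΣF_y = 0: A_y + 3125.04 − 354.9·5.5 − 2400 = 0 → A_y = 1227 lb.
ΣF_x = 0: no horizontal applied forces, so A_x = 0.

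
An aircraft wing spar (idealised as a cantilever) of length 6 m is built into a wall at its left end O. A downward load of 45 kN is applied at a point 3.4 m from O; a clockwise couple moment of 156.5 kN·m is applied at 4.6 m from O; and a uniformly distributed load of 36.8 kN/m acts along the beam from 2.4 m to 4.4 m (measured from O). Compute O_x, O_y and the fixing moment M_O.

Resultant of the distributed load: 36.8 × 2 = 73.6 kN at 3.4 m from O.
ΣF_x = 0: O_x = 0.
ΣF_y = 0: O_y − 45 − 36.8·2 = 0 → O_y = 118.6 kN.
ΣM about O: M_O − 45·3.4 − 156.5 − (36.8·2)·3.4 = 0 → M_O = 559.7 kN·m.

O_x = 0, O_y = 118.6 kN, M_O = 559.7 kN·m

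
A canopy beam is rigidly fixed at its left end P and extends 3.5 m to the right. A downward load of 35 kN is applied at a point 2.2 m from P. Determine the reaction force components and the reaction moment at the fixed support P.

ΣF_x = 0: P_x = 0.
ΣF_y = 0: P_y − 35 = 0 → P_y = 35.00 kN.
ΣM about P: M_P − 35·2.2 = 0 → M_P = 77.00 kN·m.

P_x = 0, P_y = 35.00 kN, M_P = 77.00 kN·m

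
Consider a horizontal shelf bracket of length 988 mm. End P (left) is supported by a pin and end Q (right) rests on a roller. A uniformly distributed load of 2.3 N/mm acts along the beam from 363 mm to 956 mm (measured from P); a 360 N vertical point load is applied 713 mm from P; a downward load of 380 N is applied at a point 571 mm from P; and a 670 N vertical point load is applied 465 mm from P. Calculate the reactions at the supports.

P_x = 0, P_y = 1069 N, Q_y = 1705 N

Resultant of the distributed load: 2.3 × 593 = 1363.9 N at 659.5 mm from P.
ΣM about P: Q_y·988 − (2.3·593)·659.5 − 360·713 − 380·571 − 670·465 = 0 → Q_y = 1684702.05/988 = 1705.16 ≈ 1705 N.
ΣF_y = 0: P_y + 1705.16 − 2.3·593 − 360 − 380 − 670 = 0 → P_y = 1069 N.
ΣF_x = 0: no horizontal applied forces, so P_x = 0.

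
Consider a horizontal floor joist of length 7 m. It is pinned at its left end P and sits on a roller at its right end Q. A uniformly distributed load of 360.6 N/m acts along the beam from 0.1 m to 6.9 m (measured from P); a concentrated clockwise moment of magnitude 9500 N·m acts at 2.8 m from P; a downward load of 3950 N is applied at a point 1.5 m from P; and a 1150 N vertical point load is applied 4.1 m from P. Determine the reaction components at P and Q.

P_x = 0, P_y = 3449 N, Q_y = 4103 N

Resultant of the distributed load: 360.6 × 6.8 = 2452.08 N at 3.5 m from P.
Taking moments about P: Q_y·7 − (360.6·6.8)·3.5 − 9500 − 3950·1.5 − 1150·4.1 = 0 → Q_y = 28722.28/7 = 4103.18 ≈ 4103 N.
ΣF_y = 0: P_y + 4103.18 − 360.6·6.8 − 3950 − 1150 = 0 → P_y = 3449 N.
ΣF_x = 0: no horizontal applied forces, so P_x = 0.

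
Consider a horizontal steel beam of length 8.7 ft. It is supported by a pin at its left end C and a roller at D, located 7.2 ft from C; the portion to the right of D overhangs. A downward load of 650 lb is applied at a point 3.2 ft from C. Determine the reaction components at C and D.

Taking moments about C: D_y·7.2 − 650·3.2 = 0 → D_y = 2080/7.2 = 288.889 ≈ 288.9 lb.
ΣF_y = 0: C_y + 288.889 − 650 = 0 → C_y = 361.1 lb.
ΣF_x = 0: no horizontal applied forces, so C_x = 0.

C_x = 0, C_y = 361.1 lb, D_y = 288.9 lb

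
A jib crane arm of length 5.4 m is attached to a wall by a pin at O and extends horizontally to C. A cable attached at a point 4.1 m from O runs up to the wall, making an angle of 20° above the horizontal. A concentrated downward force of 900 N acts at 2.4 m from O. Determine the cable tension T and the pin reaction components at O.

ΣM about O: T·sin20°·4.1 − 900·2.4 = 0 → T = 2160/(4.1·0.34202) = 1540.35 ≈ 1540 N.
ΣF_x = 0: O_x − T·cos20° = 0 → O_x = 1540.35 × 0.939693 = 1447 N.
ΣF_y = 0: O_y + T·sin20° − 900 = 0 → O_y = 900 − 1540.35 × 0.34202 = 373.2 N.

T = 1540 N, O_x = 1447 N, O_y = 373.2 N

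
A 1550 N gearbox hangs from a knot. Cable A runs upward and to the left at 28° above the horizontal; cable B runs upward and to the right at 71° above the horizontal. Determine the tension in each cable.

T_A = 510.9 N, T_B = 1386 N

ΣF_x = 0: −T_A·cos28° + T_B·cos71° = 0 → T_B = 2.71202·T_A.
ΣF_y = 0: T_A·sin28° + T_B·sin71° = 1550.
Substitute: T_A·(0.469472 + 2.71202·0.945519) = 1550 → T_A = 510.921 ≈ 510.9 N.
Then T_B = 2.71202 × 510.921 = 1386 N.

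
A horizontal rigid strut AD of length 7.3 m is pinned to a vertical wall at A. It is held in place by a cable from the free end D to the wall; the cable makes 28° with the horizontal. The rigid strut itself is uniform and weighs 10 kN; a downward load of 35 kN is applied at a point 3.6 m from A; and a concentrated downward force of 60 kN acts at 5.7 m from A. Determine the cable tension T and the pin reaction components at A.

T = 147.2 kN, A_x = 130.0 kN, A_y = 35.89 kN

ΣM about A: T·sin28°·7.3 − 10·3.65 − 35·3.6 − 60·5.7 = 0 → T = 504.5/(7.3·0.469472) = 147.207 ≈ 147.2 kN.
ΣF_x = 0: A_x − T·cos28° = 0 → A_x = 147.207 × 0.882948 = 130.0 kN.
ΣF_y = 0: A_y + T·sin28° − 10 − 35 − 60 = 0 → A_y = 105 − 147.207 × 0.469472 = 35.89 kN.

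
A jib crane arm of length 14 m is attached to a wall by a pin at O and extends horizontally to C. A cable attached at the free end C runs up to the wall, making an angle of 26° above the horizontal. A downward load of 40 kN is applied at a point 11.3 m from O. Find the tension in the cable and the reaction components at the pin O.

ΣM about O: T·sin26°·14 − 40·11.3 = 0 → T = 452/(14·0.438371) = 73.6493 ≈ 73.65 kN.
ΣF_x = 0: O_x − T·cos26° = 0 → O_x = 73.6493 × 0.898794 = 66.20 kN.
ΣF_y = 0: O_y + T·sin26° − 40 = 0 → O_y = 40 − 73.6493 × 0.438371 = 7.714 kN.

T = 73.65 kN, O_x = 66.20 kN, O_y = 7.714 kN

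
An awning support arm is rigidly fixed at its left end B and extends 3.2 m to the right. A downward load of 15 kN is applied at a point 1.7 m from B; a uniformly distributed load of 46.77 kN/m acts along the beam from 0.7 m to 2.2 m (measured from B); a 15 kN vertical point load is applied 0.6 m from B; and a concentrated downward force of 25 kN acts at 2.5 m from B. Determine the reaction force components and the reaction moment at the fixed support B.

B_x = 0, B_y = 125.2 kN, M_B = 198.7 kN·m

Resultant of the distributed load: 46.77 × 1.5 = 70.155 kN at 1.45 m from B.
ΣF_x = 0: B_x = 0.
ΣF_y = 0: B_y − 15 − 46.77·1.5 − 15 − 25 = 0 → B_y = 125.2 kN.
ΣM about B: M_B − 15·1.7 − (46.77·1.5)·1.45 − 15·0.6 − 25·2.5 = 0 → M_B = 198.7 kN·m.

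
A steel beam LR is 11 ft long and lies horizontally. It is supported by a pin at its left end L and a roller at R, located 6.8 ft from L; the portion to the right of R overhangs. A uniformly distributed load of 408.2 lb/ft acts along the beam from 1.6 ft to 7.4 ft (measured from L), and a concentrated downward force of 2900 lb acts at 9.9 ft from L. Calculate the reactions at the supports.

L_x = 0, L_y = -521.3 lb, R_y = 5789 lb

Resultant of the distributed load: 408.2 × 5.8 = 2367.56 lb at 4.5 ft from L.
ΣM about L: R_y·6.8 − (408.2·5.8)·4.5 − 2900·9.9 = 0 → R_y = 39364.02/6.8 = 5788.83 ≈ 5789 lb.
ΣF_y = 0: L_y + 5788.83 − 408.2·5.8 − 2900 = 0 → L_y = -521.3 lb.
ΣF_x = 0: no horizontal applied forces, so L_x = 0.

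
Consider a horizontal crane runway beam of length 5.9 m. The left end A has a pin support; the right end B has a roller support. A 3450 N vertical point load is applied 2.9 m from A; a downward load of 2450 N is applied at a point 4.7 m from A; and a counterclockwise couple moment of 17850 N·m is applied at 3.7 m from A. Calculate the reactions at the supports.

ΣM about A: B_y·5.9 − 3450·2.9 − 2450·4.7 + 17850 = 0 → B_y = 3670/5.9 = 622.034 ≈ 622.0 N.
ΣF_y = 0: A_y + 622.034 − 3450 − 2450 = 0 → A_y = 5278 N.
ΣF_x = 0: no horizontal applied forces, so A_x = 0.

A_x = 0, A_y = 5278 N, B_y = 622.0 N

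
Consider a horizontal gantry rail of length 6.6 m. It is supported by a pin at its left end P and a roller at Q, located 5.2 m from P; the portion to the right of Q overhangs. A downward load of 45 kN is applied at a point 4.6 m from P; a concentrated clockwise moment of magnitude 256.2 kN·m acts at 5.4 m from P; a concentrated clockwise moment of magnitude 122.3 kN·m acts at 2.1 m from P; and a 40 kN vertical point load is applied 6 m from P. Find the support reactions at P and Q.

Moments about P: Q_y·5.2 − 45·4.6 − 256.2 − 122.3 − 40·6 = 0 → Q_y = 825.5/5.2 = 158.75 ≈ 158.8 kN.
ΣF_y = 0: P_y + 158.75 − 45 − 40 = 0 → P_y = -73.75 kN.
ΣF_x = 0: no horizontal applied forces, so P_x = 0.

P_x = 0, P_y = -73.75 kN, Q_y = 158.8 kN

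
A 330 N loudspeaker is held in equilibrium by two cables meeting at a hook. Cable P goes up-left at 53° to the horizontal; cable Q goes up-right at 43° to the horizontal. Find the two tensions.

ΣF_x = 0: −T_P·cos53° + T_Q·cos43° = 0 → T_Q = 0.822878·T_P.
ΣF_y = 0: T_P·sin53° + T_Q·sin43° = 330.
Substitute: T_P·(0.798636 + 0.822878·0.681998) = 330 → T_P = 242.676 ≈ 242.7 N.
Then T_Q = 0.822878 × 242.676 = 199.7 N.

T_P = 242.7 N, T_Q = 199.7 N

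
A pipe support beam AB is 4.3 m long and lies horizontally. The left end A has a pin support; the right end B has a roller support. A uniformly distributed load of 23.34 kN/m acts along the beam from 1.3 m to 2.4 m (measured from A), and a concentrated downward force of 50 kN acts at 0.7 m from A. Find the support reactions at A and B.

A_x = 0, A_y = 56.49 kN, B_y = 19.19 kN

Resultant of the distributed load: 23.34 × 1.1 = 25.674 kN at 1.85 m from A.
Taking moments about A: B_y·4.3 − (23.34·1.1)·1.85 − 50·0.7 = 0 → B_y = 82.4969/4.3 = 19.1853 ≈ 19.19 kN.
ΣF_y = 0: A_y + 19.1853 − 23.34·1.1 − 50 = 0 → A_y = 56.49 kN.
ΣF_x = 0: no horizontal applied forces, so A_x = 0.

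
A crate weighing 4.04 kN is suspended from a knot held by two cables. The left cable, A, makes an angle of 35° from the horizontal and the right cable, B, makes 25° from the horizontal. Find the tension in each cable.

ΣF_x = 0: −T_A·cos35° + T_B·cos25° = 0 → T_B = 0.903834·T_A.
ΣF_y = 0: T_A·sin35° + T_B·sin25° = 4.04.
Substitute: T_A·(0.573576 + 0.903834·0.422618) = 4.04 → T_A = 4.22792 ≈ 4.228 kN.
Then T_B = 0.903834 × 4.22792 = 3.821 kN.

T_A = 4.228 kN, T_B = 3.821 kN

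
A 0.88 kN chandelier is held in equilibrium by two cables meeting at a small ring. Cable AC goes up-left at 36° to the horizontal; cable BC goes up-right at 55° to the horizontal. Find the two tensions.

ΣF_x = 0: −T_AC·cos36° + T_BC·cos55° = 0 → T_BC = 1.41048·T_AC.
ΣF_y = 0: T_AC·sin36° + T_BC·sin55° = 0.88.
Substitute: T_AC·(0.587785 + 1.41048·0.819152) = 0.88 → T_AC = 0.504824 ≈ 0.5048 kN.
Then T_BC = 1.41048 × 0.504824 = 0.7120 kN.

T_AC = 0.5048 kN, T_BC = 0.7120 kN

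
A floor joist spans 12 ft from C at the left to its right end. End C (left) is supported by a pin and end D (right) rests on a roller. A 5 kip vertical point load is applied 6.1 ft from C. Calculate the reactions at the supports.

Taking moments about C: D_y·12 − 5·6.1 = 0 → D_y = 30.5/12 = 2.54167 ≈ 2.542 kip.
ΣF_y = 0: C_y + 2.54167 − 5 = 0 → C_y = 2.458 kip.
ΣF_x = 0: no horizontal applied forces, so C_x = 0.

C_x = 0, C_y = 2.458 kip, D_y = 2.542 kip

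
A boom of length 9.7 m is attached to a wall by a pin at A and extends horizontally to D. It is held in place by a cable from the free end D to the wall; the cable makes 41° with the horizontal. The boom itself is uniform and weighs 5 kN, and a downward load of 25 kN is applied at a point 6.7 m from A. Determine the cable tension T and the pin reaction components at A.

T = 30.13 kN, A_x = 22.74 kN, A_y = 10.23 kN

ΣM about A: T·sin41°·9.7 − 5·4.85 − 25·6.7 = 0 → T = 191.75/(9.7·0.656059) = 30.1315 ≈ 30.13 kN.
ΣF_x = 0: A_x − T·cos41° = 0 → A_x = 30.1315 × 0.75471 = 22.74 kN.
ΣF_y = 0: A_y + T·sin41° − 5 − 25 = 0 → A_y = 30 − 30.1315 × 0.656059 = 10.23 kN.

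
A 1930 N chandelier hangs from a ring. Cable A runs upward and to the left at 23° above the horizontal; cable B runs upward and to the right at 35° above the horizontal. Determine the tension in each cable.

T_A = 1864 N, T_B = 2095 N

ΣF_x = 0: −T_A·cos23° + T_B·cos35° = 0 → T_B = 1.12373·T_A.
ΣF_y = 0: T_A·sin23° + T_B·sin35° = 1930.
Substitute: T_A·(0.390731 + 1.12373·0.573576) = 1930 → T_A = 1864.24 ≈ 1864 N.
Then T_B = 1.12373 × 1864.24 = 2095 N.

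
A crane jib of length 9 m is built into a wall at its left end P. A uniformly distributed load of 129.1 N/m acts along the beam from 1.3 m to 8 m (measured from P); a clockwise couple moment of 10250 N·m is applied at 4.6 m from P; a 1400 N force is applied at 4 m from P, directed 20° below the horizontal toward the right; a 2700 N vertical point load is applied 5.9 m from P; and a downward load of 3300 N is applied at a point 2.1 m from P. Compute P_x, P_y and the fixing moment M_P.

Resultant of the distributed load: 129.1 × 6.7 = 864.97 N at 4.65 m from P.
ΣF_x = 0: P_x + 1400·cos20° = 0 → P_x = -1316 N.
ΣF_y = 0: P_y − 129.1·6.7 − 1400·sin20° − 2700 − 3300 = 0 → P_y = 7344 N.
ΣM about P: M_P − (129.1·6.7)·4.65 − 10250 − 1400·sin20°·4 − 2700·5.9 − 3300·2.1 = 0 → M_P = 39050 N·m.

P_x = -1316 N, P_y = 7344 N, M_P = 39050 N·m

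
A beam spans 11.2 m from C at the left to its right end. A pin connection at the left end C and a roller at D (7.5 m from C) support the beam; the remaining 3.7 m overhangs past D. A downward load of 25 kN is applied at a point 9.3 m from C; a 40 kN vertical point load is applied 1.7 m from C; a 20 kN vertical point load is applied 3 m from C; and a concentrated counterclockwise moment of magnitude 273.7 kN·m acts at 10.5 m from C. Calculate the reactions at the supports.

ΣM about C: D_y·7.5 − 25·9.3 − 40·1.7 − 20·3 + 273.7 = 0 → D_y = 86.8/7.5 = 11.5733 ≈ 11.57 kN.
ΣF_y = 0: C_y + 11.5733 − 25 − 40 − 20 = 0 → C_y = 73.43 kN.
ΣF_x = 0: no horizontal applied forces, so C_x = 0.

C_x = 0, C_y = 73.43 kN, D_y = 11.57 kN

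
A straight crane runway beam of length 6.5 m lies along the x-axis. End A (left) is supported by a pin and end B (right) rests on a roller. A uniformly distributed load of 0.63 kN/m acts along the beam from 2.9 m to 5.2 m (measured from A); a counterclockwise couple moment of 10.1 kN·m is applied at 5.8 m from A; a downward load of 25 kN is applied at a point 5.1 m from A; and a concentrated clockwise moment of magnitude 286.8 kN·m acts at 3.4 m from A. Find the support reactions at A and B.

A_x = 0, A_y = -36.64 kN, B_y = 63.09 kN

Resultant of the distributed load: 0.63 × 2.3 = 1.449 kN at 4.05 m from A.
ΣM about A: B_y·6.5 − (0.63·2.3)·4.05 + 10.1 − 25·5.1 − 286.8 = 0 → B_y = 410.06845/6.5 = 63.0875 ≈ 63.09 kN.
ΣF_y = 0: A_y + 63.0875 − 0.63·2.3 − 25 = 0 → A_y = -36.64 kN.
ΣF_x = 0: no horizontal applied forces, so A_x = 0.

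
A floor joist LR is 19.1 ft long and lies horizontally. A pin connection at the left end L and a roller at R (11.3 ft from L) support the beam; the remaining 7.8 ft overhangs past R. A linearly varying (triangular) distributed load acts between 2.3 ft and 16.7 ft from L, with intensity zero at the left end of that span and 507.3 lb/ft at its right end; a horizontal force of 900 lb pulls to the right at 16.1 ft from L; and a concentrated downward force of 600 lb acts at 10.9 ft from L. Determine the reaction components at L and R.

L_x = -900.0 lb, L_y = -172.7 lb, R_y = 4425 lb

Resultant of the triangular load: ½ × 507.3 × 14.4 = 3652.56 lb, acting at 11.9 ft from L (one-third of the span from the peak).
Taking moments about L: R_y·11.3 − (½·507.3·14.4)·11.9 − 600·10.9 = 0 → R_y = 50005.464/11.3 = 4425.26 ≈ 4425 lb.
ΣF_y = 0: L_y + 4425.26 − ½·507.3·14.4 − 600 = 0 → L_y = -172.7 lb.
ΣF_x = 0: L_x + 900 = 0 → L_x = -900.0 lb.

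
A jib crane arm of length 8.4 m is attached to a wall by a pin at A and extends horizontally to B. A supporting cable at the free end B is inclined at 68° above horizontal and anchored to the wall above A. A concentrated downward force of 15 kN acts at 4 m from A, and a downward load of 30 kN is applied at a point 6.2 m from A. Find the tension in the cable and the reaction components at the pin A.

T = 31.59 kN, A_x = 11.83 kN, A_y = 15.71 kN

ΣM about A: T·sin68°·8.4 − 15·4 − 30·6.2 = 0 → T = 246/(8.4·0.927184) = 31.5857 ≈ 31.59 kN.
ΣF_x = 0: A_x − T·cos68° = 0 → A_x = 31.5857 × 0.374607 = 11.83 kN.
ΣF_y = 0: A_y + T·sin68° − 15 − 30 = 0 → A_y = 45 − 31.5857 × 0.927184 = 15.71 kN.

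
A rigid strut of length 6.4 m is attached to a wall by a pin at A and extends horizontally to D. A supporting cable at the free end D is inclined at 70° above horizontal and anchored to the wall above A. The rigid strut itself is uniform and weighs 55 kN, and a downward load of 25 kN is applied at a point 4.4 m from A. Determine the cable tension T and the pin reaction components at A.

ΣM about A: T·sin70°·6.4 − 55·3.2 − 25·4.4 = 0 → T = 286/(6.4·0.939693) = 47.5554 ≈ 47.56 kN.
ΣF_x = 0: A_x − T·cos70° = 0 → A_x = 47.5554 × 0.34202 = 16.26 kN.
ΣF_y = 0: A_y + T·sin70° − 55 − 25 = 0 → A_y = 80 − 47.5554 × 0.939693 = 35.31 kN.

T = 47.56 kN, A_x = 16.26 kN, A_y = 35.31 kN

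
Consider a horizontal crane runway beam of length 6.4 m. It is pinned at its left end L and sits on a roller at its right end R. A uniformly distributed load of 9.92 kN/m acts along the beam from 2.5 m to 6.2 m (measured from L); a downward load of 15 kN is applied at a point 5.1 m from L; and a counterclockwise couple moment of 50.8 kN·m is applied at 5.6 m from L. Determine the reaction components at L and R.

L_x = 0, L_y = 22.74 kN, R_y = 28.96 kN

Resultant of the distributed load: 9.92 × 3.7 = 36.704 kN at 4.35 m from L.
Moments about L: R_y·6.4 − (9.92·3.7)·4.35 − 15·5.1 + 50.8 = 0 → R_y = 185.3624/6.4 = 28.9629 ≈ 28.96 kN.
ΣF_y = 0: L_y + 28.9629 − 9.92·3.7 − 15 = 0 → L_y = 22.74 kN.
ΣF_x = 0: no horizontal applied forces, so L_x = 0.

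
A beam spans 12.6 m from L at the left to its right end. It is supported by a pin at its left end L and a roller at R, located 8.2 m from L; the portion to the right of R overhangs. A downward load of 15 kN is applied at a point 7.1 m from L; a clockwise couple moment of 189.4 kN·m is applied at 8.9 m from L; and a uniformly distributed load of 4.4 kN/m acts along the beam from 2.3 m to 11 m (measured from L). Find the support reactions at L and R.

L_x = 0, L_y = -13.85 kN, R_y = 67.13 kN

Resultant of the distributed load: 4.4 × 8.7 = 38.28 kN at 6.65 m from L.
ΣM about L: R_y·8.2 − 15·7.1 − 189.4 − (4.4·8.7)·6.65 = 0 → R_y = 550.462/8.2 = 67.1295 ≈ 67.13 kN.
ΣF_y = 0: L_y + 67.1295 − 15 − 4.4·8.7 = 0 → L_y = -13.85 kN.
ΣF_x = 0: no horizontal applied forces, so L_x = 0.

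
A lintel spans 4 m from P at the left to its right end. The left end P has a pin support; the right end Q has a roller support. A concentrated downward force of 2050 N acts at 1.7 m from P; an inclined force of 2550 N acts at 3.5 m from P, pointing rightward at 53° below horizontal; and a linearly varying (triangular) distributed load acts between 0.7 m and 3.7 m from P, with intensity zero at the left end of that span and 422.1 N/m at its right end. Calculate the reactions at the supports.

P_x = -1535 N, P_y = 1639 N, Q_y = 3081 N

Resultant of the triangular load: ½ × 422.1 × 3 = 633.15 N, acting at 2.7 m from P (one-third of the span from the peak).
Moments about P: Q_y·4 − 2050·1.7 − 2550·sin53°·3.5 − (½·422.1·3)·2.7 = 0 → Q_y = 12322.3/4 = 3080.57 ≈ 3081 N.
ΣF_y = 0: P_y + 3080.57 − 2050 − 2550·sin53° − ½·422.1·3 = 0 → P_y = 1639 N.
ΣF_x = 0: P_x + 2550·cos53° = 0 → P_x = -1535 N.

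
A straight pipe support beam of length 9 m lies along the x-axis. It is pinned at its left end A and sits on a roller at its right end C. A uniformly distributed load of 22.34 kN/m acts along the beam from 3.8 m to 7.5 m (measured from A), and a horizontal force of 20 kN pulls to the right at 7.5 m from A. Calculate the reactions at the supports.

A_x = -20.00 kN, A_y = 30.77 kN, C_y = 51.89 kN

Resultant of the distributed load: 22.34 × 3.7 = 82.658 kN at 5.65 m from A.
Moments about A: C_y·9 − (22.34·3.7)·5.65 = 0 → C_y = 467.0177/9 = 51.8909 ≈ 51.89 kN.
ΣF_y = 0: A_y + 51.8909 − 22.34·3.7 = 0 → A_y = 30.77 kN.
ΣF_x = 0: A_x + 20 = 0 → A_x = -20.00 kN.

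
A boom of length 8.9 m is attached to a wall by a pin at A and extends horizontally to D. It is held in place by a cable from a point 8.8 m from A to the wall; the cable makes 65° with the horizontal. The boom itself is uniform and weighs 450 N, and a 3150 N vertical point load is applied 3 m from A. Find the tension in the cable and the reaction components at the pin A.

T = 1436 N, A_x = 606.9 N, A_y = 2299 N

ΣM about A: T·sin65°·8.8 − 450·4.45 − 3150·3 = 0 → T = 11452.5/(8.8·0.906308) = 1435.96 ≈ 1436 N.
ΣF_x = 0: A_x − T·cos65° = 0 → A_x = 1435.96 × 0.422618 = 606.9 N.
ΣF_y = 0: A_y + T·sin65° − 450 − 3150 = 0 → A_y = 3600 − 1435.96 × 0.906308 = 2299 N.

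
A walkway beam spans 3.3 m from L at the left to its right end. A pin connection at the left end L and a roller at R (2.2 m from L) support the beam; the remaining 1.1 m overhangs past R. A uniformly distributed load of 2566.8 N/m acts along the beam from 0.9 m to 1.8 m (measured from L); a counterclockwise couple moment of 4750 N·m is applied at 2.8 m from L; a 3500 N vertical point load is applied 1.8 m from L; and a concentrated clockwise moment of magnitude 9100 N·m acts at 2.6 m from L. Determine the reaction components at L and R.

L_x = 0, L_y = -448.4 N, R_y = 6258 N

Resultant of the distributed load: 2566.8 × 0.9 = 2310.12 N at 1.35 m from L.
Taking moments about L: R_y·2.2 − (2566.8·0.9)·1.35 + 4750 − 3500·1.8 − 9100 = 0 → R_y = 13768.662/2.2 = 6258.48 ≈ 6258 N.
ΣF_y = 0: L_y + 6258.48 − 2566.8·0.9 − 3500 = 0 → L_y = -448.4 N.
ΣF_x = 0: no horizontal applied forces, so L_x = 0.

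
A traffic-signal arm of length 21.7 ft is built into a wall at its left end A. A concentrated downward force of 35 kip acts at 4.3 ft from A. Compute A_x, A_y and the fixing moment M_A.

ΣF_x = 0: A_x = 0.
ΣF_y = 0: A_y − 35 = 0 → A_y = 35.00 kip.
ΣM about A: M_A − 35·4.3 = 0 → M_A = 150.5 kip·ft.

A_x = 0, A_y = 35.00 kip, M_A = 150.5 kip·ft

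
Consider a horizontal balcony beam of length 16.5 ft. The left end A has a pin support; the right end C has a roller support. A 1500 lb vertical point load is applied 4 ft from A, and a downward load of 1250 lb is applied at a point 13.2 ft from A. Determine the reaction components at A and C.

A_x = 0, A_y = 1386 lb, C_y = 1364 lb

Moments about A: C_y·16.5 − 1500·4 − 1250·13.2 = 0 → C_y = 22500/16.5 = 1363.64 ≈ 1364 lb.
ΣF_y = 0: A_y + 1363.64 − 1500 − 1250 = 0 → A_y = 1386 lb.
ΣF_x = 0: no horizontal applied forces, so A_x = 0.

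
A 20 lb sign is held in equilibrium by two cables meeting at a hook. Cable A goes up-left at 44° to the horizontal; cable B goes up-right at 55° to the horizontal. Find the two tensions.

ΣF_x = 0: −T_A·cos44° + T_B·cos55° = 0 → T_B = 1.25413·T_A.
ΣF_y = 0: T_A·sin44° + T_B·sin55° = 20.
Substitute: T_A·(0.694658 + 1.25413·0.819152) = 20 → T_A = 11.6145 ≈ 11.61 lb.
Then T_B = 1.25413 × 11.6145 = 14.57 lb.

T_A = 11.61 lb, T_B = 14.57 lb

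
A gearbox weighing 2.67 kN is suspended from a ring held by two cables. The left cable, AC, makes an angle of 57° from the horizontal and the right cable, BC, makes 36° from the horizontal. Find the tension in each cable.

T_AC = 2.163 kN, T_BC = 1.456 kN

ΣF_x = 0: −T_AC·cos57° + T_BC·cos36° = 0 → T_BC = 0.673211·T_AC.
ΣF_y = 0: T_AC·sin57° + T_BC·sin36° = 2.67.
Substitute: T_AC·(0.838671 + 0.673211·0.587785) = 2.67 → T_AC = 2.16304 ≈ 2.163 kN.
Then T_BC = 0.673211 × 2.16304 = 1.456 kN.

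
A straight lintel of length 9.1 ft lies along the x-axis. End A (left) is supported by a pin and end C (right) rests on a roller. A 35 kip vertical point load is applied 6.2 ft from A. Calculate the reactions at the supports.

A_x = 0, A_y = 11.15 kip, C_y = 23.85 kip

Moments about A: C_y·9.1 − 35·6.2 = 0 → C_y = 217/9.1 = 23.8462 ≈ 23.85 kip.
ΣF_y = 0: A_y + 23.8462 − 35 = 0 → A_y = 11.15 kip.
ΣF_x = 0: no horizontal applied forces, so A_x = 0.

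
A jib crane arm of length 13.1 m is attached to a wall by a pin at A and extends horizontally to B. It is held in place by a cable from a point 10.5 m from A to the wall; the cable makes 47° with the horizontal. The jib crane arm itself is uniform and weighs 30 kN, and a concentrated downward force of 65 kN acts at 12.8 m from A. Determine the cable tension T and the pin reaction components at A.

ΣM about A: T·sin47°·10.5 − 30·6.55 − 65·12.8 = 0 → T = 1028.5/(10.5·0.731354) = 133.933 ≈ 133.9 kN.
ΣF_x = 0: A_x − T·cos47° = 0 → A_x = 133.933 × 0.681998 = 91.34 kN.
ΣF_y = 0: A_y + T·sin47° − 30 − 65 = 0 → A_y = 95 − 133.933 × 0.731354 = -2.952 kN.

T = 133.9 kN, A_x = 91.34 kN, A_y = -2.952 kN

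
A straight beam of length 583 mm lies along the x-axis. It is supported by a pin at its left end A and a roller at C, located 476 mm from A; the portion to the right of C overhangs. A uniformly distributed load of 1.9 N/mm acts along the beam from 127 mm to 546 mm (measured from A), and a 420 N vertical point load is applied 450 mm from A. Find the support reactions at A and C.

A_x = 0, A_y = 256.3 N, C_y = 959.8 N

Resultant of the distributed load: 1.9 × 419 = 796.1 N at 336.5 mm from A.
Taking moments about A: C_y·476 − (1.9·419)·336.5 − 420·450 = 0 → C_y = 456887.65/476 = 959.848 ≈ 959.8 N.
ΣF_y = 0: A_y + 959.848 − 1.9·419 − 420 = 0 → A_y = 256.3 N.
ΣF_x = 0: no horizontal applied forces, so A_x = 0.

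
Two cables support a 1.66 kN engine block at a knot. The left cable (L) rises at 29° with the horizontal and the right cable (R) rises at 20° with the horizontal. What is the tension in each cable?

ΣF_x = 0: −T_L·cos29° + T_R·cos20° = 0 → T_R = 0.930751·T_L.
ΣF_y = 0: T_L·sin29° + T_R·sin20° = 1.66.
Substitute: T_L·(0.48481 + 0.930751·0.34202) = 1.66 → T_L = 2.06687 ≈ 2.067 kN.
Then T_R = 0.930751 × 2.06687 = 1.924 kN.

T_L = 2.067 kN, T_R = 1.924 kN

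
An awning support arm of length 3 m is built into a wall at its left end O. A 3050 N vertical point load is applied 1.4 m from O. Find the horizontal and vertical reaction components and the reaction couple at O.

ΣF_x = 0: O_x = 0.
ΣF_y = 0: O_y − 3050 = 0 → O_y = 3050 N.
ΣM about O: M_O − 3050·1.4 = 0 → M_O = 4270 N·m.

O_x = 0, O_y = 3050 N, M_O = 4270 N·m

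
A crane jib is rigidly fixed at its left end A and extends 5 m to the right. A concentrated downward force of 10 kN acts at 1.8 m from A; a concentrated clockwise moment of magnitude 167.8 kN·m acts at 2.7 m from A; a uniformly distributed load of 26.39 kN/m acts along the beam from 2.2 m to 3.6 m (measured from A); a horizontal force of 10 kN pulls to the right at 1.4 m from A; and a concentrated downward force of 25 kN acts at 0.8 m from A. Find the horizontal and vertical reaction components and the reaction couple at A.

A_x = -10.00 kN, A_y = 71.95 kN, M_A = 312.9 kN·m

Resultant of the distributed load: 26.39 × 1.4 = 36.946 kN at 2.9 m from A.
ΣF_x = 0: A_x + 10 = 0 → A_x = -10.00 kN.
ΣF_y = 0: A_y − 10 − 26.39·1.4 − 25 = 0 → A_y = 71.95 kN.
ΣM about A: M_A − 10·1.8 − 167.8 − (26.39·1.4)·2.9 − 25·0.8 = 0 → M_A = 312.9 kN·m.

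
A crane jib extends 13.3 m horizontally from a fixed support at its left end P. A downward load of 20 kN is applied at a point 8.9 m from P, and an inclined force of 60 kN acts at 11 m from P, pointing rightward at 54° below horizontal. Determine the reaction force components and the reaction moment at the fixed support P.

ΣF_x = 0: P_x + 60·cos54° = 0 → P_x = -35.27 kN.
ΣF_y = 0: P_y − 20 − 60·sin54° = 0 → P_y = 68.54 kN.
ΣM about P: M_P − 20·8.9 − 60·sin54°·11 = 0 → M_P = 712.0 kN·m.

P_x = -35.27 kN, P_y = 68.54 kN, M_P = 712.0 kN·m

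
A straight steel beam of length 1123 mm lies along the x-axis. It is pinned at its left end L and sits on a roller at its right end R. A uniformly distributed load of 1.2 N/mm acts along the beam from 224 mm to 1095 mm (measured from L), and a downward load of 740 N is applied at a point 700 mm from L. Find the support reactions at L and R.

Resultant of the distributed load: 1.2 × 871 = 1045.2 N at 659.5 mm from L.
Moments about L: R_y·1123 − (1.2·871)·659.5 − 740·700 = 0 → R_y = 1207309.4/1123 = 1075.08 ≈ 1075 N.
ΣF_y = 0: L_y + 1075.08 − 1.2·871 − 740 = 0 → L_y = 710.1 N.
ΣF_x = 0: no horizontal applied forces, so L_x = 0.

L_x = 0, L_y = 710.1 N, R_y = 1075 N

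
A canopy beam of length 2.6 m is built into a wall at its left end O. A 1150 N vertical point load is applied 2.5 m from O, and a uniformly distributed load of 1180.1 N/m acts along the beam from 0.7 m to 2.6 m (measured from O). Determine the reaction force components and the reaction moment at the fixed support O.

Resultant of the distributed load: 1180.1 × 1.9 = 2242.19 N at 1.65 m from O.
ΣF_x = 0: O_x = 0.
ΣF_y = 0: O_y − 1150 − 1180.1·1.9 = 0 → O_y = 3392 N.
ΣM about O: M_O − 1150·2.5 − (1180.1·1.9)·1.65 = 0 → M_O = 6575 N·m.

O_x = 0, O_y = 3392 N, M_O = 6575 N·m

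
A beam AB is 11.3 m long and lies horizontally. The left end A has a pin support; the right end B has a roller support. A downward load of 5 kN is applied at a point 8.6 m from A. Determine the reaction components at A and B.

Taking moments about A: B_y·11.3 − 5·8.6 = 0 → B_y = 43/11.3 = 3.80531 ≈ 3.805 kN.
ΣF_y = 0: A_y + 3.80531 − 5 = 0 → A_y = 1.195 kN.
ΣF_x = 0: no horizontal applied forces, so A_x = 0.

A_x = 0, A_y = 1.195 kN, B_y = 3.805 kN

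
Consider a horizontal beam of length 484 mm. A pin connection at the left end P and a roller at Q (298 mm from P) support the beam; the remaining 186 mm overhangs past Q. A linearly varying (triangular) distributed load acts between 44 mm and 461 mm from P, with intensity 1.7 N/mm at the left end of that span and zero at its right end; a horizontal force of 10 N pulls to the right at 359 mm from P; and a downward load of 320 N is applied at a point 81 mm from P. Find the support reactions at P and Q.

P_x = -10.00 N, P_y = 369.8 N, Q_y = 304.6 N

Resultant of the triangular load: ½ × 1.7 × 417 = 354.45 N, acting at 183 mm from P (one-third of the span from the peak).
Taking moments about P: Q_y·298 − (½·1.7·417)·183 − 320·81 = 0 → Q_y = 90784.35/298 = 304.645 ≈ 304.6 N.
ΣF_y = 0: P_y + 304.645 − ½·1.7·417 − 320 = 0 → P_y = 369.8 N.
ΣF_x = 0: P_x + 10 = 0 → P_x = -10.00 N.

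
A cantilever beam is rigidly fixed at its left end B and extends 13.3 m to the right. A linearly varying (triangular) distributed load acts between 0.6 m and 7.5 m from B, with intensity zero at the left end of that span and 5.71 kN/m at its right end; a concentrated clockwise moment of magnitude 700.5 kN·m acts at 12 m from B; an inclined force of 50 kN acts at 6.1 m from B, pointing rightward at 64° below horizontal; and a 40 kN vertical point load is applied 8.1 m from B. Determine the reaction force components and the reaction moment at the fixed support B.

B_x = -21.92 kN, B_y = 104.6 kN, M_B = 1401 kN·m

Resultant of the triangular load: ½ × 5.71 × 6.9 = 19.6995 kN, acting at 5.2 m from B (one-third of the span from the peak).
ΣF_x = 0: B_x + 50·cos64° = 0 → B_x = -21.92 kN.
ΣF_y = 0: B_y − ½·5.71·6.9 − 50·sin64° − 40 = 0 → B_y = 104.6 kN.
ΣM about B: M_B − (½·5.71·6.9)·5.2 − 700.5 − 50·sin64°·6.1 − 40·8.1 = 0 → M_B = 1401 kN·m.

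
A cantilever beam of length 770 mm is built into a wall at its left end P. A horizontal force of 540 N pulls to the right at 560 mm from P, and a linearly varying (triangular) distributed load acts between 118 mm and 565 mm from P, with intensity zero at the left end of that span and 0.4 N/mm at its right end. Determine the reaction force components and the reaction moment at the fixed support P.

P_x = -540.0 N, P_y = 89.40 N, M_P = 37190 N·mm

Resultant of the triangular load: ½ × 0.4 × 447 = 89.4 N, acting at 416 mm from P (one-third of the span from the peak).
ΣF_x = 0: P_x + 540 = 0 → P_x = -540.0 N.
ΣF_y = 0: P_y − ½·0.4·447 = 0 → P_y = 89.40 N.
ΣM about P: M_P − (½·0.4·447)·416 = 0 → M_P = 37190 N·mm.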